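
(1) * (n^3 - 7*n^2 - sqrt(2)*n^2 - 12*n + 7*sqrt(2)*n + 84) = n^3 - 7*n^2 - sqrt(2)*n^2 - 12*n + 7*sqrt(2)*n + 84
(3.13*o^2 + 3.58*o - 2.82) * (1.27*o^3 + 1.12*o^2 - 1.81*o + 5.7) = 3.9751*o^5 + 8.0522*o^4 - 5.2371*o^3 + 8.2028*o^2 + 25.5102*o - 16.074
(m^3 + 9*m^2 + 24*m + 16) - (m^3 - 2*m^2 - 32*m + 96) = 11*m^2 + 56*m - 80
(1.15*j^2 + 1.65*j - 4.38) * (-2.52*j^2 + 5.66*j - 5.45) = -2.898*j^4 + 2.351*j^3 + 14.1091*j^2 - 33.7833*j + 23.871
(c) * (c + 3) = c^2 + 3*c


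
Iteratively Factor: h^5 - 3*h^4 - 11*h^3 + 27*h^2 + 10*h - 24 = (h - 4)*(h^4 + h^3 - 7*h^2 - h + 6) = (h - 4)*(h + 3)*(h^3 - 2*h^2 - h + 2) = (h - 4)*(h - 1)*(h + 3)*(h^2 - h - 2) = (h - 4)*(h - 2)*(h - 1)*(h + 3)*(h + 1)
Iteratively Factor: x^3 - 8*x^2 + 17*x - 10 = (x - 1)*(x^2 - 7*x + 10) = (x - 2)*(x - 1)*(x - 5)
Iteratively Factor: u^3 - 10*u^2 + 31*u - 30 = (u - 5)*(u^2 - 5*u + 6) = (u - 5)*(u - 2)*(u - 3)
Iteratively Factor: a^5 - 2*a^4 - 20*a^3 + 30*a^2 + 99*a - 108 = (a + 3)*(a^4 - 5*a^3 - 5*a^2 + 45*a - 36) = (a + 3)^2*(a^3 - 8*a^2 + 19*a - 12) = (a - 3)*(a + 3)^2*(a^2 - 5*a + 4) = (a - 4)*(a - 3)*(a + 3)^2*(a - 1)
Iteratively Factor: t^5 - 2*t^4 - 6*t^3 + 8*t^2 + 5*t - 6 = (t - 1)*(t^4 - t^3 - 7*t^2 + t + 6) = (t - 1)*(t + 1)*(t^3 - 2*t^2 - 5*t + 6) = (t - 1)*(t + 1)*(t + 2)*(t^2 - 4*t + 3) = (t - 3)*(t - 1)*(t + 1)*(t + 2)*(t - 1)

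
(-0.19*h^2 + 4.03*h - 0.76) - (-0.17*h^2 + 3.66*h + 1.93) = -0.02*h^2 + 0.37*h - 2.69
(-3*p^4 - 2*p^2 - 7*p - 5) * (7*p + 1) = -21*p^5 - 3*p^4 - 14*p^3 - 51*p^2 - 42*p - 5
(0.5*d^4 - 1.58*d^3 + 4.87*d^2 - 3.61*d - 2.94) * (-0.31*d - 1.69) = -0.155*d^5 - 0.3552*d^4 + 1.1605*d^3 - 7.1112*d^2 + 7.0123*d + 4.9686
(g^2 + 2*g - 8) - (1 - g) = g^2 + 3*g - 9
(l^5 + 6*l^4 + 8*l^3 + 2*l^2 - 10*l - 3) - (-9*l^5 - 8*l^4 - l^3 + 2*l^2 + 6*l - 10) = 10*l^5 + 14*l^4 + 9*l^3 - 16*l + 7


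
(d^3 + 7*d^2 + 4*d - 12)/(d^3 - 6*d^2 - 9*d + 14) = (d + 6)/(d - 7)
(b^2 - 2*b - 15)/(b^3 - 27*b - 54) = (b - 5)/(b^2 - 3*b - 18)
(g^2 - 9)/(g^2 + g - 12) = (g + 3)/(g + 4)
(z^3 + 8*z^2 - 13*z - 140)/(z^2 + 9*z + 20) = (z^2 + 3*z - 28)/(z + 4)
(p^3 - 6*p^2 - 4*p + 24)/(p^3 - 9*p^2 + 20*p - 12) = (p + 2)/(p - 1)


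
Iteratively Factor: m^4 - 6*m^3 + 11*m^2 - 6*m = (m - 2)*(m^3 - 4*m^2 + 3*m) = (m - 2)*(m - 1)*(m^2 - 3*m) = m*(m - 2)*(m - 1)*(m - 3)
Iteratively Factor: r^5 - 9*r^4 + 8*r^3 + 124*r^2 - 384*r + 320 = (r - 2)*(r^4 - 7*r^3 - 6*r^2 + 112*r - 160) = (r - 5)*(r - 2)*(r^3 - 2*r^2 - 16*r + 32) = (r - 5)*(r - 2)^2*(r^2 - 16) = (r - 5)*(r - 4)*(r - 2)^2*(r + 4)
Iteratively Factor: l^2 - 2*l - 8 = (l - 4)*(l + 2)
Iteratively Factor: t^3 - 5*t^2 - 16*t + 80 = (t - 4)*(t^2 - t - 20) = (t - 4)*(t + 4)*(t - 5)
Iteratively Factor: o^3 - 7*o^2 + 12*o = (o)*(o^2 - 7*o + 12) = o*(o - 3)*(o - 4)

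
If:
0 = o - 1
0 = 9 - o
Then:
No Solution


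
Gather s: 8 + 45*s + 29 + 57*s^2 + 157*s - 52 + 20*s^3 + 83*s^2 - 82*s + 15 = 20*s^3 + 140*s^2 + 120*s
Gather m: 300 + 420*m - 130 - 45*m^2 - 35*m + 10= -45*m^2 + 385*m + 180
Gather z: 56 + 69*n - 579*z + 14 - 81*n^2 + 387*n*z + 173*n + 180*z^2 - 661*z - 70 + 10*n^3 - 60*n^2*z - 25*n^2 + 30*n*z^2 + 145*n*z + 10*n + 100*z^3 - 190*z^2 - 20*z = 10*n^3 - 106*n^2 + 252*n + 100*z^3 + z^2*(30*n - 10) + z*(-60*n^2 + 532*n - 1260)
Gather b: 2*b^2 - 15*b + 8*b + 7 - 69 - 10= 2*b^2 - 7*b - 72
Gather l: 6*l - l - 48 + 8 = 5*l - 40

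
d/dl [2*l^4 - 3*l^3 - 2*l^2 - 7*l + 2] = 8*l^3 - 9*l^2 - 4*l - 7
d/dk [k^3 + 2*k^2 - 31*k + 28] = 3*k^2 + 4*k - 31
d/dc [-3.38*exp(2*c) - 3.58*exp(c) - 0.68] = (-6.76*exp(c) - 3.58)*exp(c)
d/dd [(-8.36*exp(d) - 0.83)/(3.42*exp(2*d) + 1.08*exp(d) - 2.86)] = (28.5912*exp(2*d) + 5.6772*exp(d) + 24.806)*exp(d)/(11.6964*exp(4*d) + 7.3872*exp(3*d) - 18.396*exp(2*d) - 6.1776*exp(d) + 8.1796)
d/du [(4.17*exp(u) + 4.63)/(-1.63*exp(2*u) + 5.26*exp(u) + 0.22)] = (6.7971*exp(2*u) + 15.0938*exp(u) - 23.4364)*exp(u)/(2.6569*exp(4*u) - 17.1476*exp(3*u) + 26.9504*exp(2*u) + 2.3144*exp(u) + 0.0484)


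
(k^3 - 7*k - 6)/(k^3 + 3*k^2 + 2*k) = (k - 3)/k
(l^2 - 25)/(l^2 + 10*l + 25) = (l - 5)/(l + 5)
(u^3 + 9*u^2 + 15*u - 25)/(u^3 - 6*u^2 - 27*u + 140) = (u^2 + 4*u - 5)/(u^2 - 11*u + 28)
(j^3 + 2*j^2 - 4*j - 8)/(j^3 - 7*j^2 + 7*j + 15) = (j^3 + 2*j^2 - 4*j - 8)/(j^3 - 7*j^2 + 7*j + 15)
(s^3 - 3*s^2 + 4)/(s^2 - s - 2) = s - 2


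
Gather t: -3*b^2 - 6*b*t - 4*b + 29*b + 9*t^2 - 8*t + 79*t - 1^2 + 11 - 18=-3*b^2 + 25*b + 9*t^2 + t*(71 - 6*b) - 8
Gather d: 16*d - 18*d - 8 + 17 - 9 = -2*d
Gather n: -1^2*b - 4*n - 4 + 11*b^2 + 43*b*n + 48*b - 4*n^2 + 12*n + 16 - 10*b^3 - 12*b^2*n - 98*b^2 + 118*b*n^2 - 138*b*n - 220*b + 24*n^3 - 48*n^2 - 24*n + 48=-10*b^3 - 87*b^2 - 173*b + 24*n^3 + n^2*(118*b - 52) + n*(-12*b^2 - 95*b - 16) + 60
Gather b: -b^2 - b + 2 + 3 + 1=-b^2 - b + 6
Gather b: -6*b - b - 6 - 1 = -7*b - 7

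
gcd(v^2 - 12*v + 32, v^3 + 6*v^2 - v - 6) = 1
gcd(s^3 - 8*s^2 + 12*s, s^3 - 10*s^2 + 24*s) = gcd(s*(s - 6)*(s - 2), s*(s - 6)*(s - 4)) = s^2 - 6*s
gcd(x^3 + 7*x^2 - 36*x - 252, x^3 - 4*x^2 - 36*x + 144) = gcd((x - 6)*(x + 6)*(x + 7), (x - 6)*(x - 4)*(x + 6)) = x^2 - 36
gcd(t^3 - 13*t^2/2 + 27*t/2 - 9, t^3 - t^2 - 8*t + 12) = t - 2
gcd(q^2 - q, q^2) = q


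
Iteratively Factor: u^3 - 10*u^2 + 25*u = (u - 5)*(u^2 - 5*u) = u*(u - 5)*(u - 5)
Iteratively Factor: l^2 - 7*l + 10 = (l - 2)*(l - 5)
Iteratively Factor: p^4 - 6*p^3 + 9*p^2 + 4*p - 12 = (p - 2)*(p^3 - 4*p^2 + p + 6) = (p - 2)^2*(p^2 - 2*p - 3) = (p - 2)^2*(p + 1)*(p - 3)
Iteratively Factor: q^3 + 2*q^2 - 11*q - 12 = (q - 3)*(q^2 + 5*q + 4) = (q - 3)*(q + 4)*(q + 1)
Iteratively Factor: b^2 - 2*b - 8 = (b + 2)*(b - 4)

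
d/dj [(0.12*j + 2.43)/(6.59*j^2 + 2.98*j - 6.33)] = (0.7908*j^2 + 0.3576*j - (0.12*j + 2.43)*(13.18*j + 2.98) - 0.7596)/(6.59*j^2 + 2.98*j - 6.33)^2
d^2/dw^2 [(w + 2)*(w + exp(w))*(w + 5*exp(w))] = 6*w^2*exp(w) + 20*w*exp(2*w) + 36*w*exp(w) + 6*w + 60*exp(2*w) + 36*exp(w) + 4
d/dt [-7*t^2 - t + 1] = -14*t - 1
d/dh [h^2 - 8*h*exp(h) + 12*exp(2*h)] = -8*h*exp(h) + 2*h + 24*exp(2*h) - 8*exp(h)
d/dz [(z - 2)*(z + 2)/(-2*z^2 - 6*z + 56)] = 3*(-z^2 + 16*z - 4)/(2*(z^4 + 6*z^3 - 47*z^2 - 168*z + 784))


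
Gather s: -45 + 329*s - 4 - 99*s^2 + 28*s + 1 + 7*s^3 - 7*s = 7*s^3 - 99*s^2 + 350*s - 48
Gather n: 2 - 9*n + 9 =11 - 9*n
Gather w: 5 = 5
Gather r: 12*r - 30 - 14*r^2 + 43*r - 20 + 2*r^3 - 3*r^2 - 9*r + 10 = 2*r^3 - 17*r^2 + 46*r - 40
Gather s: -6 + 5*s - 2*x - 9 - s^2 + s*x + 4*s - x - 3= -s^2 + s*(x + 9) - 3*x - 18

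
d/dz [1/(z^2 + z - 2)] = (-2*z - 1)/(z^2 + z - 2)^2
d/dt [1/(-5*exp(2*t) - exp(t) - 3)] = (10*exp(t) + 1)*exp(t)/(5*exp(2*t) + exp(t) + 3)^2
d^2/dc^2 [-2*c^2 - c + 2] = -4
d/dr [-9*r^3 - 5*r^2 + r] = -27*r^2 - 10*r + 1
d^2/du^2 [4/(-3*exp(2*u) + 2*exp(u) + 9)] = 8*(4*(3*exp(u) - 1)^2*exp(u) + (6*exp(u) - 1)*(-3*exp(2*u) + 2*exp(u) + 9))*exp(u)/(-3*exp(2*u) + 2*exp(u) + 9)^3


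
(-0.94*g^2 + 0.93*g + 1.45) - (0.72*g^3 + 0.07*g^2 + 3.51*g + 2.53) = -0.72*g^3 - 1.01*g^2 - 2.58*g - 1.08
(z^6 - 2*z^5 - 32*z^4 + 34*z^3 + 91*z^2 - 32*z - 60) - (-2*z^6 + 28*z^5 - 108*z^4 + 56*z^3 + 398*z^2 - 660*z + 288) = 3*z^6 - 30*z^5 + 76*z^4 - 22*z^3 - 307*z^2 + 628*z - 348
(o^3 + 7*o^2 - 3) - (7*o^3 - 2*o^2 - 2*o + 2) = -6*o^3 + 9*o^2 + 2*o - 5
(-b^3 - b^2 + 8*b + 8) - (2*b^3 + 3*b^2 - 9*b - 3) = -3*b^3 - 4*b^2 + 17*b + 11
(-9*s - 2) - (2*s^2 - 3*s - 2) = -2*s^2 - 6*s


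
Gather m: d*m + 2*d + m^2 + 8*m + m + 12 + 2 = 2*d + m^2 + m*(d + 9) + 14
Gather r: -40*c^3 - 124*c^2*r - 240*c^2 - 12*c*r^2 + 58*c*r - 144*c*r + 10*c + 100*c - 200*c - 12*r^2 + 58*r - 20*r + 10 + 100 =-40*c^3 - 240*c^2 - 90*c + r^2*(-12*c - 12) + r*(-124*c^2 - 86*c + 38) + 110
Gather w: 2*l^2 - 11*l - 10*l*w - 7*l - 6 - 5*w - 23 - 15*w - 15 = 2*l^2 - 18*l + w*(-10*l - 20) - 44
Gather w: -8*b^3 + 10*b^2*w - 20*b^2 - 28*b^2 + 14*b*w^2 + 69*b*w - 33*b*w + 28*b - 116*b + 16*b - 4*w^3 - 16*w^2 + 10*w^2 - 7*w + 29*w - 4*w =-8*b^3 - 48*b^2 - 72*b - 4*w^3 + w^2*(14*b - 6) + w*(10*b^2 + 36*b + 18)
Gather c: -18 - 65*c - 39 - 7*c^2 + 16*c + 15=-7*c^2 - 49*c - 42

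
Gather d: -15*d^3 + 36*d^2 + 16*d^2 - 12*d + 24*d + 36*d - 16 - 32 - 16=-15*d^3 + 52*d^2 + 48*d - 64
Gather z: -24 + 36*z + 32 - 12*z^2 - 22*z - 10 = -12*z^2 + 14*z - 2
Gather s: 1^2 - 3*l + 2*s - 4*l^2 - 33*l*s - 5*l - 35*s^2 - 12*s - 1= -4*l^2 - 8*l - 35*s^2 + s*(-33*l - 10)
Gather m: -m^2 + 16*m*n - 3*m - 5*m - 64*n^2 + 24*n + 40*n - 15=-m^2 + m*(16*n - 8) - 64*n^2 + 64*n - 15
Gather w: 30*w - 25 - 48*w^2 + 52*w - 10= -48*w^2 + 82*w - 35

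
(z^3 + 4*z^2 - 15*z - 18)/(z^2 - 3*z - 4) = (z^2 + 3*z - 18)/(z - 4)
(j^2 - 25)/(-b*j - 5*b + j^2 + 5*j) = (5 - j)/(b - j)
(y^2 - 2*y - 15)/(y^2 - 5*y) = (y + 3)/y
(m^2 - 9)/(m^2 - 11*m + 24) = (m + 3)/(m - 8)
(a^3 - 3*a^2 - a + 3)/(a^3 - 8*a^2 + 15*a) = (a^2 - 1)/(a*(a - 5))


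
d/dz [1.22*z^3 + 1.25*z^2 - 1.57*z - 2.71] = 3.66*z^2 + 2.5*z - 1.57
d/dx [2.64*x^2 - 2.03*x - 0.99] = 5.28*x - 2.03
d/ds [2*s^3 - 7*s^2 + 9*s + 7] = 6*s^2 - 14*s + 9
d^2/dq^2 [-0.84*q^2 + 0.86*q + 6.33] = -1.68000000000000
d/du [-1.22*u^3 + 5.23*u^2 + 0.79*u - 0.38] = -3.66*u^2 + 10.46*u + 0.79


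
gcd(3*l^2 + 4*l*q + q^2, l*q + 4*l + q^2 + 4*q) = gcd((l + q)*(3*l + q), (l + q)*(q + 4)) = l + q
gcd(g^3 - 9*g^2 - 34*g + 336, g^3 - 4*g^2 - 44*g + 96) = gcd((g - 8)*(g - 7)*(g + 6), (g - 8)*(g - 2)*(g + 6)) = g^2 - 2*g - 48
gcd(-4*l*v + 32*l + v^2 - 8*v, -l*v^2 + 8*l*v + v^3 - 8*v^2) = v - 8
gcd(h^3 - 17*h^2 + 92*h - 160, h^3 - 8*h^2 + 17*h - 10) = h - 5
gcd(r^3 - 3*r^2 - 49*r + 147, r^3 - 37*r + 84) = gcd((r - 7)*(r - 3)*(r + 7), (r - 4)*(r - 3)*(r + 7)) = r^2 + 4*r - 21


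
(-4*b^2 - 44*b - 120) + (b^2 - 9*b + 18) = -3*b^2 - 53*b - 102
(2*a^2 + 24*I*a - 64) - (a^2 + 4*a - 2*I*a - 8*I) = a^2 - 4*a + 26*I*a - 64 + 8*I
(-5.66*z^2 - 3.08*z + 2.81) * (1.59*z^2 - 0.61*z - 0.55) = -8.9994*z^4 - 1.4446*z^3 + 9.4597*z^2 - 0.0200999999999998*z - 1.5455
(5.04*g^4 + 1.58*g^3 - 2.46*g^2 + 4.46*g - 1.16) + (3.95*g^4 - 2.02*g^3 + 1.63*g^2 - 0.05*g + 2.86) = 8.99*g^4 - 0.44*g^3 - 0.83*g^2 + 4.41*g + 1.7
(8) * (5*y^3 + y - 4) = 40*y^3 + 8*y - 32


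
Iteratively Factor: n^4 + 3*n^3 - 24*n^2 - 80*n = (n)*(n^3 + 3*n^2 - 24*n - 80) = n*(n - 5)*(n^2 + 8*n + 16) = n*(n - 5)*(n + 4)*(n + 4)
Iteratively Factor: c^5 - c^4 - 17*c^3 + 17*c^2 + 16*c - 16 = (c - 4)*(c^4 + 3*c^3 - 5*c^2 - 3*c + 4) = (c - 4)*(c + 4)*(c^3 - c^2 - c + 1) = (c - 4)*(c - 1)*(c + 4)*(c^2 - 1) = (c - 4)*(c - 1)^2*(c + 4)*(c + 1)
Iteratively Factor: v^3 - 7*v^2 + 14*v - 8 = (v - 1)*(v^2 - 6*v + 8) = (v - 2)*(v - 1)*(v - 4)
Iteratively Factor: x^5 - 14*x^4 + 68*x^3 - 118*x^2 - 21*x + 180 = (x - 4)*(x^4 - 10*x^3 + 28*x^2 - 6*x - 45) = (x - 5)*(x - 4)*(x^3 - 5*x^2 + 3*x + 9) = (x - 5)*(x - 4)*(x - 3)*(x^2 - 2*x - 3) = (x - 5)*(x - 4)*(x - 3)^2*(x + 1)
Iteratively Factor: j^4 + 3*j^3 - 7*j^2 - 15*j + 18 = (j - 2)*(j^3 + 5*j^2 + 3*j - 9) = (j - 2)*(j + 3)*(j^2 + 2*j - 3) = (j - 2)*(j - 1)*(j + 3)*(j + 3)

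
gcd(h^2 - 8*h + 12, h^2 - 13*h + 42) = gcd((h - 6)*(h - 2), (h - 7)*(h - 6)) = h - 6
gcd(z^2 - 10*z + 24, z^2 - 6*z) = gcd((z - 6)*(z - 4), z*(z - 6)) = z - 6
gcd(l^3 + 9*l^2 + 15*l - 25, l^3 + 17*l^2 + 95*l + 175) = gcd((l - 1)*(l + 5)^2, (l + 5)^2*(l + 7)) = l^2 + 10*l + 25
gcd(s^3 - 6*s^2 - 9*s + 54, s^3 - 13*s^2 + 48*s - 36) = s - 6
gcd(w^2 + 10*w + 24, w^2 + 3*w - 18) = w + 6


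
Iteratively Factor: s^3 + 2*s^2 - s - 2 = (s + 1)*(s^2 + s - 2) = (s + 1)*(s + 2)*(s - 1)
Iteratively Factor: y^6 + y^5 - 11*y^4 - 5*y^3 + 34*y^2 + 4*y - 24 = (y + 3)*(y^5 - 2*y^4 - 5*y^3 + 10*y^2 + 4*y - 8) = (y - 2)*(y + 3)*(y^4 - 5*y^2 + 4) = (y - 2)^2*(y + 3)*(y^3 + 2*y^2 - y - 2) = (y - 2)^2*(y + 2)*(y + 3)*(y^2 - 1) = (y - 2)^2*(y + 1)*(y + 2)*(y + 3)*(y - 1)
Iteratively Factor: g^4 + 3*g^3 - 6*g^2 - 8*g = (g + 1)*(g^3 + 2*g^2 - 8*g) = g*(g + 1)*(g^2 + 2*g - 8) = g*(g + 1)*(g + 4)*(g - 2)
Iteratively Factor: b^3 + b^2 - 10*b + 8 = (b - 2)*(b^2 + 3*b - 4) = (b - 2)*(b + 4)*(b - 1)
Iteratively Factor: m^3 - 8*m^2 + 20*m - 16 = (m - 4)*(m^2 - 4*m + 4) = (m - 4)*(m - 2)*(m - 2)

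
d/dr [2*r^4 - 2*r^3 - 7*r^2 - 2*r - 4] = 8*r^3 - 6*r^2 - 14*r - 2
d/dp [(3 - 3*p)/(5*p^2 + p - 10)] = 3*(-5*p^2 - p + (p - 1)*(10*p + 1) + 10)/(5*p^2 + p - 10)^2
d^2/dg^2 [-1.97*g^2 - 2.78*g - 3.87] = -3.94000000000000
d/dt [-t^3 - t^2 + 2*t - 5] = -3*t^2 - 2*t + 2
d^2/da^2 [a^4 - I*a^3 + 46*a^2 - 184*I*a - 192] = 12*a^2 - 6*I*a + 92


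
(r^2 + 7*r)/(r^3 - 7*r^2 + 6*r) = (r + 7)/(r^2 - 7*r + 6)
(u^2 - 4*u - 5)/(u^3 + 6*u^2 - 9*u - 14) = (u - 5)/(u^2 + 5*u - 14)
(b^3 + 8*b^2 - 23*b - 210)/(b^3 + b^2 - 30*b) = (b + 7)/b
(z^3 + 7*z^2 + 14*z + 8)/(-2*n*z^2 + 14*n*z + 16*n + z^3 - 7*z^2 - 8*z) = (z^2 + 6*z + 8)/(-2*n*z + 16*n + z^2 - 8*z)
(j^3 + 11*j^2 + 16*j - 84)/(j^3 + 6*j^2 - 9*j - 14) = (j + 6)/(j + 1)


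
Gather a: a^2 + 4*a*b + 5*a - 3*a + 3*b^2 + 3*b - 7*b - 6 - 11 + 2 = a^2 + a*(4*b + 2) + 3*b^2 - 4*b - 15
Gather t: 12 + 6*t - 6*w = 6*t - 6*w + 12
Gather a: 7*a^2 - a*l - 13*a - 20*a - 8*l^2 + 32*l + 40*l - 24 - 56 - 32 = 7*a^2 + a*(-l - 33) - 8*l^2 + 72*l - 112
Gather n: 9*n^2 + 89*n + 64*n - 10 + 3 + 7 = 9*n^2 + 153*n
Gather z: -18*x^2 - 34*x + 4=-18*x^2 - 34*x + 4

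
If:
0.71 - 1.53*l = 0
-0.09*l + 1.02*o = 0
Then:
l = 0.46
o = 0.04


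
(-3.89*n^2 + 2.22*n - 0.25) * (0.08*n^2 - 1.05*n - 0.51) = -0.3112*n^4 + 4.2621*n^3 - 0.3671*n^2 - 0.8697*n + 0.1275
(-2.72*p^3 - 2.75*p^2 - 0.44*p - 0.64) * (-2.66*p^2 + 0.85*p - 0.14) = 7.2352*p^5 + 5.003*p^4 - 0.7863*p^3 + 1.7134*p^2 - 0.4824*p + 0.0896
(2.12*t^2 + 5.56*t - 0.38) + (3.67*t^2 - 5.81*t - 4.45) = 5.79*t^2 - 0.25*t - 4.83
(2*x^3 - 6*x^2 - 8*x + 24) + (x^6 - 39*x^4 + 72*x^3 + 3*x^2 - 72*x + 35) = x^6 - 39*x^4 + 74*x^3 - 3*x^2 - 80*x + 59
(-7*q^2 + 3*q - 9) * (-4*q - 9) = 28*q^3 + 51*q^2 + 9*q + 81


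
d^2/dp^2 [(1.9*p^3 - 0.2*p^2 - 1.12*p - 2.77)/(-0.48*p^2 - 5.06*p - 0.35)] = (7.105427357601e-15*p^4 - 97.110704*p^3 - 16.561752*p^2 + 37.841196*p + 136.995184)/(0.110592*p^6 + 3.497472*p^5 + 37.111104*p^4 + 134.654696*p^3 + 27.06018*p^2 + 1.85955*p + 0.042875)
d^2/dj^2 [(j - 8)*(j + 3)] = 2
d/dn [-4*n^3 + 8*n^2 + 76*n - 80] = -12*n^2 + 16*n + 76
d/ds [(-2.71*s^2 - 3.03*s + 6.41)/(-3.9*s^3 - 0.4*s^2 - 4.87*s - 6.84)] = (-10.569*s^4 - 23.634*s^3 + 86.9827*s^2 + 42.2008*s + 51.9419)/(15.21*s^6 + 3.12*s^5 + 38.146*s^4 + 57.248*s^3 + 29.1889*s^2 + 66.6216*s + 46.7856)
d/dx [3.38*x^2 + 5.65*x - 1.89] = 6.76*x + 5.65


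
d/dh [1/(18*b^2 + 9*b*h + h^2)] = (-9*b - 2*h)/(18*b^2 + 9*b*h + h^2)^2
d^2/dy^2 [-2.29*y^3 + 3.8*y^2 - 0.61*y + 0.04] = 7.6 - 13.74*y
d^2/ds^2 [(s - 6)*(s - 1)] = 2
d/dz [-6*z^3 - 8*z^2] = 2*z*(-9*z - 8)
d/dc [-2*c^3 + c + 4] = 1 - 6*c^2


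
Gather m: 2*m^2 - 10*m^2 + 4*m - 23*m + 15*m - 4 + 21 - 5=-8*m^2 - 4*m + 12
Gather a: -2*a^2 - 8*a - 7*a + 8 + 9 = -2*a^2 - 15*a + 17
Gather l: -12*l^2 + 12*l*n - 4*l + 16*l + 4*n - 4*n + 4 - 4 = -12*l^2 + l*(12*n + 12)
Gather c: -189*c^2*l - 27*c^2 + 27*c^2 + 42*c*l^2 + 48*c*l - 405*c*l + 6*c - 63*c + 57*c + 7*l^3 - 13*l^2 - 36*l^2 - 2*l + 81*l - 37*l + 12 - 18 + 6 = -189*c^2*l + c*(42*l^2 - 357*l) + 7*l^3 - 49*l^2 + 42*l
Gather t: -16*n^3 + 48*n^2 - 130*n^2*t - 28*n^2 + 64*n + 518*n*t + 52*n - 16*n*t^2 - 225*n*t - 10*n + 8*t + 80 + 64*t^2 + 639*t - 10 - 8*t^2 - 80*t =-16*n^3 + 20*n^2 + 106*n + t^2*(56 - 16*n) + t*(-130*n^2 + 293*n + 567) + 70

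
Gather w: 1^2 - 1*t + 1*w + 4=-t + w + 5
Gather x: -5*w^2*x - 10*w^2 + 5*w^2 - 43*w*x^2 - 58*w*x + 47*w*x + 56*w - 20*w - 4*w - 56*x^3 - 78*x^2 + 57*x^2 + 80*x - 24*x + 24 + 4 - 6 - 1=-5*w^2 + 32*w - 56*x^3 + x^2*(-43*w - 21) + x*(-5*w^2 - 11*w + 56) + 21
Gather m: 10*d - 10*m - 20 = 10*d - 10*m - 20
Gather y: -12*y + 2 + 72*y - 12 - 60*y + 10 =0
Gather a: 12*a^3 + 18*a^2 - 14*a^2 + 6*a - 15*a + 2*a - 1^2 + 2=12*a^3 + 4*a^2 - 7*a + 1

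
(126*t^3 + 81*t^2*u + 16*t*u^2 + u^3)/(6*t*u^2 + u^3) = 21*t^2/u^2 + 10*t/u + 1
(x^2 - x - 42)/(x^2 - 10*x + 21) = (x + 6)/(x - 3)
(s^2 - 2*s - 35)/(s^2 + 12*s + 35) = (s - 7)/(s + 7)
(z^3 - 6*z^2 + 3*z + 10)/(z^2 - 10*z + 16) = (z^2 - 4*z - 5)/(z - 8)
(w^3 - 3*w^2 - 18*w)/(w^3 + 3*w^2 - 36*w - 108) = w/(w + 6)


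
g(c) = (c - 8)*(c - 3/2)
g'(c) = 2*c - 19/2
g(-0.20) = 13.94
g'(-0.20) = -9.90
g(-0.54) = 17.42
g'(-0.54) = -10.58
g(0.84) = 4.73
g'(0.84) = -7.82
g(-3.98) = 65.65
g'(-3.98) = -17.46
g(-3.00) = 49.50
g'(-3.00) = -15.50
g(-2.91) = 48.11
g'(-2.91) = -15.32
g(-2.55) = 42.73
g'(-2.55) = -14.60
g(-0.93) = 21.70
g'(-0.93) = -11.36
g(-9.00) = 178.50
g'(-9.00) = -27.50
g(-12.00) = 270.00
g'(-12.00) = -33.50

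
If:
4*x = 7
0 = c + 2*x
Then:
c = -7/2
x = 7/4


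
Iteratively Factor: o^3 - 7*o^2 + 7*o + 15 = (o - 3)*(o^2 - 4*o - 5) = (o - 5)*(o - 3)*(o + 1)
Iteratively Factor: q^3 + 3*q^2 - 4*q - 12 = (q - 2)*(q^2 + 5*q + 6) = (q - 2)*(q + 3)*(q + 2)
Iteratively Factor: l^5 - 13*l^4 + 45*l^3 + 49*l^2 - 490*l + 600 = (l - 5)*(l^4 - 8*l^3 + 5*l^2 + 74*l - 120) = (l - 5)^2*(l^3 - 3*l^2 - 10*l + 24) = (l - 5)^2*(l - 2)*(l^2 - l - 12) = (l - 5)^2*(l - 4)*(l - 2)*(l + 3)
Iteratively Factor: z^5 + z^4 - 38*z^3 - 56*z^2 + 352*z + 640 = (z + 4)*(z^4 - 3*z^3 - 26*z^2 + 48*z + 160) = (z + 2)*(z + 4)*(z^3 - 5*z^2 - 16*z + 80) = (z - 4)*(z + 2)*(z + 4)*(z^2 - z - 20) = (z - 4)*(z + 2)*(z + 4)^2*(z - 5)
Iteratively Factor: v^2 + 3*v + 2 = (v + 1)*(v + 2)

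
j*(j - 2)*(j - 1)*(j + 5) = j^4 + 2*j^3 - 13*j^2 + 10*j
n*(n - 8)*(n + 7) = n^3 - n^2 - 56*n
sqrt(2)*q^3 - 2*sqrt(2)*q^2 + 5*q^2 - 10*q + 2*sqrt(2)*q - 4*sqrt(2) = (q - 2)*(q + 2*sqrt(2))*(sqrt(2)*q + 1)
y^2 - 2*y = y*(y - 2)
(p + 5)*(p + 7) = p^2 + 12*p + 35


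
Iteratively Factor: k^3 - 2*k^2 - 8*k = (k)*(k^2 - 2*k - 8) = k*(k + 2)*(k - 4)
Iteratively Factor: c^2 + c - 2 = (c + 2)*(c - 1)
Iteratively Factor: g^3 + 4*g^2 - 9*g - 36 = (g + 3)*(g^2 + g - 12) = (g - 3)*(g + 3)*(g + 4)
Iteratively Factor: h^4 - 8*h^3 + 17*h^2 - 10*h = (h - 5)*(h^3 - 3*h^2 + 2*h) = (h - 5)*(h - 1)*(h^2 - 2*h) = (h - 5)*(h - 2)*(h - 1)*(h)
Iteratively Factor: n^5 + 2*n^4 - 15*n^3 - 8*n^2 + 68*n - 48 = (n + 3)*(n^4 - n^3 - 12*n^2 + 28*n - 16) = (n - 1)*(n + 3)*(n^3 - 12*n + 16) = (n - 1)*(n + 3)*(n + 4)*(n^2 - 4*n + 4) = (n - 2)*(n - 1)*(n + 3)*(n + 4)*(n - 2)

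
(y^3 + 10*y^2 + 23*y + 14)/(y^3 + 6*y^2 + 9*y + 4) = (y^2 + 9*y + 14)/(y^2 + 5*y + 4)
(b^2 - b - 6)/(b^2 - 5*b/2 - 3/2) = 2*(b + 2)/(2*b + 1)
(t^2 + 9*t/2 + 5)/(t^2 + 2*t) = (t + 5/2)/t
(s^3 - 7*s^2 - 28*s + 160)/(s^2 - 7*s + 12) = (s^2 - 3*s - 40)/(s - 3)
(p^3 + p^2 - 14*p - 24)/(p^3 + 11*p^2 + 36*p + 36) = (p - 4)/(p + 6)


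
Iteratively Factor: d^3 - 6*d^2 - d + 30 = (d - 5)*(d^2 - d - 6) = (d - 5)*(d + 2)*(d - 3)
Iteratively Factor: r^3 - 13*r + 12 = (r - 3)*(r^2 + 3*r - 4) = (r - 3)*(r + 4)*(r - 1)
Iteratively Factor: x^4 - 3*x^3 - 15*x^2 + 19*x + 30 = (x - 2)*(x^3 - x^2 - 17*x - 15) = (x - 2)*(x + 1)*(x^2 - 2*x - 15) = (x - 5)*(x - 2)*(x + 1)*(x + 3)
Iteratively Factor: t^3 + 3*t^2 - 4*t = (t + 4)*(t^2 - t) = (t - 1)*(t + 4)*(t)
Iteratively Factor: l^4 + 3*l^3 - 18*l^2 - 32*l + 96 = (l + 4)*(l^3 - l^2 - 14*l + 24) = (l + 4)^2*(l^2 - 5*l + 6) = (l - 2)*(l + 4)^2*(l - 3)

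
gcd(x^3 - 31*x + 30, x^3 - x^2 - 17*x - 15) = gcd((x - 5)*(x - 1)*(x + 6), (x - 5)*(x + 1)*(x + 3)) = x - 5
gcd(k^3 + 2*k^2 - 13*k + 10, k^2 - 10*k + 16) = k - 2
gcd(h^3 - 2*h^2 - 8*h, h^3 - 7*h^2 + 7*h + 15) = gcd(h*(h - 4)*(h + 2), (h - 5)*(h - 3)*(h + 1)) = 1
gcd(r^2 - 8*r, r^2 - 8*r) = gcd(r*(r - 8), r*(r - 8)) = r^2 - 8*r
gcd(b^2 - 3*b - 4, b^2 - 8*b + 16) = b - 4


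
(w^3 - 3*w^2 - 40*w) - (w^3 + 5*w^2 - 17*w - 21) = -8*w^2 - 23*w + 21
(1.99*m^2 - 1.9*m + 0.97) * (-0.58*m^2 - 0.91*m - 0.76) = -1.1542*m^4 - 0.7089*m^3 - 0.346*m^2 + 0.5613*m - 0.7372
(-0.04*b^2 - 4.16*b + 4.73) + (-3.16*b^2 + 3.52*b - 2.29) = -3.2*b^2 - 0.64*b + 2.44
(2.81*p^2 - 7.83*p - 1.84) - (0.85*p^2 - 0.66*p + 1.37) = 1.96*p^2 - 7.17*p - 3.21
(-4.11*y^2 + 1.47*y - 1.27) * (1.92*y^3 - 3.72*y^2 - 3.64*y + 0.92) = -7.8912*y^5 + 18.1116*y^4 + 7.0536*y^3 - 4.4076*y^2 + 5.9752*y - 1.1684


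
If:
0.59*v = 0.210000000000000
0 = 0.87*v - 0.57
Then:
No Solution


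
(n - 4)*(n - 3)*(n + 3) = n^3 - 4*n^2 - 9*n + 36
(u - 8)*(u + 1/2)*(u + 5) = u^3 - 5*u^2/2 - 83*u/2 - 20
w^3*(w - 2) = w^4 - 2*w^3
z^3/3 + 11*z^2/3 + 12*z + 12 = (z/3 + 1)*(z + 2)*(z + 6)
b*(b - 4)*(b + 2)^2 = b^4 - 12*b^2 - 16*b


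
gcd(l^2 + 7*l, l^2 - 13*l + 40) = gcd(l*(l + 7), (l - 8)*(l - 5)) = 1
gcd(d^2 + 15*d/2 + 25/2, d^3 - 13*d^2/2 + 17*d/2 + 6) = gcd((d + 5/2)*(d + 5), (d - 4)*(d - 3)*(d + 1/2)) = 1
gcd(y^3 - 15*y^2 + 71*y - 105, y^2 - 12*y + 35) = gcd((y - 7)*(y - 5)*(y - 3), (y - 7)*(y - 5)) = y^2 - 12*y + 35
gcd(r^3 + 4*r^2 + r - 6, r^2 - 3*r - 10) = r + 2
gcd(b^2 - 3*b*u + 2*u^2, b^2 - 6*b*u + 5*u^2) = -b + u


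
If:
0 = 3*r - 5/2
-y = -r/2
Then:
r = 5/6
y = 5/12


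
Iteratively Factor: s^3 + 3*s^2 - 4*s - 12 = (s - 2)*(s^2 + 5*s + 6) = (s - 2)*(s + 3)*(s + 2)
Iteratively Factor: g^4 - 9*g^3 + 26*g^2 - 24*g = (g - 4)*(g^3 - 5*g^2 + 6*g) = g*(g - 4)*(g^2 - 5*g + 6) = g*(g - 4)*(g - 3)*(g - 2)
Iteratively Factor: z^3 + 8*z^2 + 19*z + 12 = (z + 3)*(z^2 + 5*z + 4) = (z + 1)*(z + 3)*(z + 4)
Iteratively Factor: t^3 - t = (t)*(t^2 - 1) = t*(t - 1)*(t + 1)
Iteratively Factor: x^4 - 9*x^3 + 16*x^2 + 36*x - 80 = (x + 2)*(x^3 - 11*x^2 + 38*x - 40) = (x - 4)*(x + 2)*(x^2 - 7*x + 10) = (x - 4)*(x - 2)*(x + 2)*(x - 5)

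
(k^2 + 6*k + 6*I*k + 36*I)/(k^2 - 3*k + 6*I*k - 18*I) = (k + 6)/(k - 3)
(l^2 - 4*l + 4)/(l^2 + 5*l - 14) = (l - 2)/(l + 7)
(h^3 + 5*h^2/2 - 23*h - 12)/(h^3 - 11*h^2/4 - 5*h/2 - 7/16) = 8*(h^2 + 2*h - 24)/(8*h^2 - 26*h - 7)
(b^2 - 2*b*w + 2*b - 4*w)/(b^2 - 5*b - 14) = (b - 2*w)/(b - 7)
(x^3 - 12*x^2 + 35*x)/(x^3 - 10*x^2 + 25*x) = (x - 7)/(x - 5)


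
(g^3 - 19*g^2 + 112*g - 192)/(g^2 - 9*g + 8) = (g^2 - 11*g + 24)/(g - 1)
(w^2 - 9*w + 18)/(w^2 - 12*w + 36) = (w - 3)/(w - 6)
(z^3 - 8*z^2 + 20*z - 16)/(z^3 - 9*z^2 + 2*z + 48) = (z^3 - 8*z^2 + 20*z - 16)/(z^3 - 9*z^2 + 2*z + 48)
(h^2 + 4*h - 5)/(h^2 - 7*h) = (h^2 + 4*h - 5)/(h*(h - 7))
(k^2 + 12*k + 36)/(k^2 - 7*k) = (k^2 + 12*k + 36)/(k*(k - 7))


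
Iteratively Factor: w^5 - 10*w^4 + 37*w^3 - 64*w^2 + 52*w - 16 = (w - 1)*(w^4 - 9*w^3 + 28*w^2 - 36*w + 16) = (w - 4)*(w - 1)*(w^3 - 5*w^2 + 8*w - 4) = (w - 4)*(w - 1)^2*(w^2 - 4*w + 4) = (w - 4)*(w - 2)*(w - 1)^2*(w - 2)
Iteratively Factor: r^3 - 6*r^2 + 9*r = (r - 3)*(r^2 - 3*r) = (r - 3)^2*(r)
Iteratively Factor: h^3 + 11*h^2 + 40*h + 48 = (h + 3)*(h^2 + 8*h + 16) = (h + 3)*(h + 4)*(h + 4)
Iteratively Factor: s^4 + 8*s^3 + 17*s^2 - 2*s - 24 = (s + 2)*(s^3 + 6*s^2 + 5*s - 12) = (s + 2)*(s + 4)*(s^2 + 2*s - 3) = (s + 2)*(s + 3)*(s + 4)*(s - 1)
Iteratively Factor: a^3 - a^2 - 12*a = (a + 3)*(a^2 - 4*a) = a*(a + 3)*(a - 4)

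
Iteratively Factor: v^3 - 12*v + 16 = (v + 4)*(v^2 - 4*v + 4) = (v - 2)*(v + 4)*(v - 2)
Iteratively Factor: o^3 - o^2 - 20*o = (o - 5)*(o^2 + 4*o) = (o - 5)*(o + 4)*(o)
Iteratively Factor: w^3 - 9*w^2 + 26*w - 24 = (w - 3)*(w^2 - 6*w + 8) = (w - 3)*(w - 2)*(w - 4)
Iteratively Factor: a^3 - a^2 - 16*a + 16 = (a + 4)*(a^2 - 5*a + 4) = (a - 1)*(a + 4)*(a - 4)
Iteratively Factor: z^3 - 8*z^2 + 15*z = (z)*(z^2 - 8*z + 15) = z*(z - 3)*(z - 5)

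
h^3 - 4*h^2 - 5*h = h*(h - 5)*(h + 1)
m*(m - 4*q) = m^2 - 4*m*q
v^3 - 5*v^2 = v^2*(v - 5)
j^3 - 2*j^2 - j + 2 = (j - 2)*(j - 1)*(j + 1)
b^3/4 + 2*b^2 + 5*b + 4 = (b/4 + 1/2)*(b + 2)*(b + 4)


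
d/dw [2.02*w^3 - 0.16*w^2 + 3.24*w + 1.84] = 6.06*w^2 - 0.32*w + 3.24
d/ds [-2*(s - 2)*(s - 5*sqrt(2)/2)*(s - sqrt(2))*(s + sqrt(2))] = -8*s^3 + 12*s^2 + 15*sqrt(2)*s^2 - 20*sqrt(2)*s + 8*s - 10*sqrt(2) - 8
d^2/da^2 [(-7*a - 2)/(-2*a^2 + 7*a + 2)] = 2*(3*(15 - 14*a)*(-2*a^2 + 7*a + 2) - (4*a - 7)^2*(7*a + 2))/(-2*a^2 + 7*a + 2)^3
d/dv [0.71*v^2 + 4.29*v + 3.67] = 1.42*v + 4.29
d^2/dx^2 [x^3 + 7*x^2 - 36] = 6*x + 14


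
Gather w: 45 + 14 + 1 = 60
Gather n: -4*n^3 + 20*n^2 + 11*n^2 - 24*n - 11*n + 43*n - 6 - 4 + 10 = -4*n^3 + 31*n^2 + 8*n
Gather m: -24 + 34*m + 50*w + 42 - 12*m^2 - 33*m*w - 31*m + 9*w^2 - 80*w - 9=-12*m^2 + m*(3 - 33*w) + 9*w^2 - 30*w + 9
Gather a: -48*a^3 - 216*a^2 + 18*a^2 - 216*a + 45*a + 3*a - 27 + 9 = -48*a^3 - 198*a^2 - 168*a - 18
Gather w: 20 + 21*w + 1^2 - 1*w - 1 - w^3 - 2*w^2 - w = -w^3 - 2*w^2 + 19*w + 20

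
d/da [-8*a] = -8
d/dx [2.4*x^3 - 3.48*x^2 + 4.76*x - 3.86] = 7.2*x^2 - 6.96*x + 4.76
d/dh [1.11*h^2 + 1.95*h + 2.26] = 2.22*h + 1.95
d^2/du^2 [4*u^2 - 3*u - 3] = 8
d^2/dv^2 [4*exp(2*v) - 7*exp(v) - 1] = (16*exp(v) - 7)*exp(v)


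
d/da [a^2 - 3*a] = 2*a - 3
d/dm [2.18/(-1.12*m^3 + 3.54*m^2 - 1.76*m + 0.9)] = (7.3248*m^2 - 15.4344*m + 3.8368)/(1.12*m^3 - 3.54*m^2 + 1.76*m - 0.9)^2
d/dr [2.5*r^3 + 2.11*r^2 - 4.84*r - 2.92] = 7.5*r^2 + 4.22*r - 4.84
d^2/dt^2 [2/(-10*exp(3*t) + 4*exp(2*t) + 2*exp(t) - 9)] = 4*(-4*(-15*exp(2*t) + 4*exp(t) + 1)^2*exp(t) + (45*exp(2*t) - 8*exp(t) - 1)*(10*exp(3*t) - 4*exp(2*t) - 2*exp(t) + 9))*exp(t)/(10*exp(3*t) - 4*exp(2*t) - 2*exp(t) + 9)^3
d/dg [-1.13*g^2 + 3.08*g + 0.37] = 3.08 - 2.26*g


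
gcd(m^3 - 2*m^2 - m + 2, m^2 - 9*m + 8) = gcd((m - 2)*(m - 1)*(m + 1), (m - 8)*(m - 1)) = m - 1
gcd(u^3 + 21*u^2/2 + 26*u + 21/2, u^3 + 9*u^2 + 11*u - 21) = u^2 + 10*u + 21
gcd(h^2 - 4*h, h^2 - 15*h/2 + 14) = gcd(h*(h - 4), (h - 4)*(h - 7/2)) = h - 4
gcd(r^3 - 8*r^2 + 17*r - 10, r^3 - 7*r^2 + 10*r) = r^2 - 7*r + 10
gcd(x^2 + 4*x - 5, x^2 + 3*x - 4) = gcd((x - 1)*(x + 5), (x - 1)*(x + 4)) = x - 1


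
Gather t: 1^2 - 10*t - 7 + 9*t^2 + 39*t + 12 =9*t^2 + 29*t + 6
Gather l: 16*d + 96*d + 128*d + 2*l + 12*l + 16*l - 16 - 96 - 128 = 240*d + 30*l - 240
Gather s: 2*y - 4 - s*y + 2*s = s*(2 - y) + 2*y - 4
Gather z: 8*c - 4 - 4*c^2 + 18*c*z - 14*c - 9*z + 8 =-4*c^2 - 6*c + z*(18*c - 9) + 4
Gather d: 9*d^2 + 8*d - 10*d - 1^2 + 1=9*d^2 - 2*d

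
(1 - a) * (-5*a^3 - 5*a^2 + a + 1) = 5*a^4 - 6*a^2 + 1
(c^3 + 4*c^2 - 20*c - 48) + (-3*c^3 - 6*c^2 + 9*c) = -2*c^3 - 2*c^2 - 11*c - 48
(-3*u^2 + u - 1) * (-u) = 3*u^3 - u^2 + u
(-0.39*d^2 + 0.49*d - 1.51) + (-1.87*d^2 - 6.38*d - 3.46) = -2.26*d^2 - 5.89*d - 4.97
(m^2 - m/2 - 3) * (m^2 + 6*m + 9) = m^4 + 11*m^3/2 + 3*m^2 - 45*m/2 - 27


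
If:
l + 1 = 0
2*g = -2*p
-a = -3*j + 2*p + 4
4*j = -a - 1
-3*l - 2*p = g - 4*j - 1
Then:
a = 43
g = 40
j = -11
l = -1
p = -40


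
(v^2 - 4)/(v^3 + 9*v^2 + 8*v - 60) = (v + 2)/(v^2 + 11*v + 30)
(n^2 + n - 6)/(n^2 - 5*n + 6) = (n + 3)/(n - 3)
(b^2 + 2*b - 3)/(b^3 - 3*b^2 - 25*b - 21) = (b - 1)/(b^2 - 6*b - 7)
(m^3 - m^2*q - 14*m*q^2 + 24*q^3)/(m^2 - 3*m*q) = m + 2*q - 8*q^2/m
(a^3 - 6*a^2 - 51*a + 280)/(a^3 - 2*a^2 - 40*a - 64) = (a^2 + 2*a - 35)/(a^2 + 6*a + 8)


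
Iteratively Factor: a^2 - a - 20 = (a - 5)*(a + 4)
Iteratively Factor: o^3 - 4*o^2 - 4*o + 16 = (o - 4)*(o^2 - 4) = (o - 4)*(o - 2)*(o + 2)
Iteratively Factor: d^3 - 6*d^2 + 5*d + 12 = (d - 3)*(d^2 - 3*d - 4) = (d - 4)*(d - 3)*(d + 1)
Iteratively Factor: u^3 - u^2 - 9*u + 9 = (u + 3)*(u^2 - 4*u + 3) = (u - 3)*(u + 3)*(u - 1)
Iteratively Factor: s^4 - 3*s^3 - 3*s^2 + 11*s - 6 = (s - 3)*(s^3 - 3*s + 2) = (s - 3)*(s - 1)*(s^2 + s - 2) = (s - 3)*(s - 1)*(s + 2)*(s - 1)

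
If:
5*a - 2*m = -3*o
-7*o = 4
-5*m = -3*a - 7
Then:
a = 158/133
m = 281/133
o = -4/7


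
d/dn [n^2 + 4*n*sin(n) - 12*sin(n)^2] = 4*n*cos(n) + 2*n + 4*sin(n) - 12*sin(2*n)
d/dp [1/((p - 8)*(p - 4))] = 2*(6 - p)/(p^4 - 24*p^3 + 208*p^2 - 768*p + 1024)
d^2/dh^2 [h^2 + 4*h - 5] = 2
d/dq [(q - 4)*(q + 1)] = 2*q - 3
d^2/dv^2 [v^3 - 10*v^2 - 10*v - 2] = 6*v - 20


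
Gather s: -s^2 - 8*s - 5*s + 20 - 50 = -s^2 - 13*s - 30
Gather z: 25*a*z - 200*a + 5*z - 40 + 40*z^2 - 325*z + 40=-200*a + 40*z^2 + z*(25*a - 320)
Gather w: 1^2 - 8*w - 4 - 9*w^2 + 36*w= -9*w^2 + 28*w - 3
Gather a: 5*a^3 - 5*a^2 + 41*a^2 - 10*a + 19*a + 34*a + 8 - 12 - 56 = 5*a^3 + 36*a^2 + 43*a - 60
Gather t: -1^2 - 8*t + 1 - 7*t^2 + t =-7*t^2 - 7*t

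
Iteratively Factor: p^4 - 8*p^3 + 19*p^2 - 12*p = (p - 3)*(p^3 - 5*p^2 + 4*p) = (p - 3)*(p - 1)*(p^2 - 4*p) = (p - 4)*(p - 3)*(p - 1)*(p)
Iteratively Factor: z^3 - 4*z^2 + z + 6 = (z - 2)*(z^2 - 2*z - 3) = (z - 2)*(z + 1)*(z - 3)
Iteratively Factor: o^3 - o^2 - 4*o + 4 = (o - 1)*(o^2 - 4) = (o - 2)*(o - 1)*(o + 2)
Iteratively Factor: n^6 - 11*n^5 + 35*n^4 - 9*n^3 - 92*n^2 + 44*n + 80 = (n - 2)*(n^5 - 9*n^4 + 17*n^3 + 25*n^2 - 42*n - 40) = (n - 4)*(n - 2)*(n^4 - 5*n^3 - 3*n^2 + 13*n + 10) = (n - 5)*(n - 4)*(n - 2)*(n^3 - 3*n - 2) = (n - 5)*(n - 4)*(n - 2)*(n + 1)*(n^2 - n - 2) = (n - 5)*(n - 4)*(n - 2)*(n + 1)^2*(n - 2)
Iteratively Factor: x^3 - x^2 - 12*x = (x)*(x^2 - x - 12) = x*(x + 3)*(x - 4)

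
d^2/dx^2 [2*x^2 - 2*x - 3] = 4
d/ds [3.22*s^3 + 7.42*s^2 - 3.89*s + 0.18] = 9.66*s^2 + 14.84*s - 3.89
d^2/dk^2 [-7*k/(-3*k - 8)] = -336/(3*k + 8)^3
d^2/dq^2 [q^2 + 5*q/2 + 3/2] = 2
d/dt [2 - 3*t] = -3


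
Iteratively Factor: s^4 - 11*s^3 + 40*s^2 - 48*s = (s - 4)*(s^3 - 7*s^2 + 12*s) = s*(s - 4)*(s^2 - 7*s + 12) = s*(s - 4)^2*(s - 3)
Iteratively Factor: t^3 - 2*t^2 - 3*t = (t)*(t^2 - 2*t - 3) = t*(t - 3)*(t + 1)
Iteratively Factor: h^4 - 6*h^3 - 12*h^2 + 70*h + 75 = (h - 5)*(h^3 - h^2 - 17*h - 15) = (h - 5)*(h + 3)*(h^2 - 4*h - 5) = (h - 5)*(h + 1)*(h + 3)*(h - 5)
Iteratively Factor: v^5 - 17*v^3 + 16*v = (v - 4)*(v^4 + 4*v^3 - v^2 - 4*v) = (v - 4)*(v + 4)*(v^3 - v) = v*(v - 4)*(v + 4)*(v^2 - 1) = v*(v - 4)*(v - 1)*(v + 4)*(v + 1)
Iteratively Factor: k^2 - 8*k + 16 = (k - 4)*(k - 4)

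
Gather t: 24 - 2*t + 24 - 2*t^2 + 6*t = -2*t^2 + 4*t + 48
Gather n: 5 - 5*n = 5 - 5*n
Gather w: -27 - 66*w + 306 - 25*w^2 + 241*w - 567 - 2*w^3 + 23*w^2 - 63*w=-2*w^3 - 2*w^2 + 112*w - 288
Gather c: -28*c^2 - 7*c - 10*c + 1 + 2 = -28*c^2 - 17*c + 3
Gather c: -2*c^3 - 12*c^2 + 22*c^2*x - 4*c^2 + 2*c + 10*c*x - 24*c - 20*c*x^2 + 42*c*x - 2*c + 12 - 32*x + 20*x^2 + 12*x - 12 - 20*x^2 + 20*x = -2*c^3 + c^2*(22*x - 16) + c*(-20*x^2 + 52*x - 24)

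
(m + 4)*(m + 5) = m^2 + 9*m + 20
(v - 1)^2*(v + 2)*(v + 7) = v^4 + 7*v^3 - 3*v^2 - 19*v + 14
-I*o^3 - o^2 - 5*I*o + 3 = (o - 3*I)*(o + I)*(-I*o + 1)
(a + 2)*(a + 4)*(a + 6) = a^3 + 12*a^2 + 44*a + 48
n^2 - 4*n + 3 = (n - 3)*(n - 1)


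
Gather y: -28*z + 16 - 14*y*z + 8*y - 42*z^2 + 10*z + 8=y*(8 - 14*z) - 42*z^2 - 18*z + 24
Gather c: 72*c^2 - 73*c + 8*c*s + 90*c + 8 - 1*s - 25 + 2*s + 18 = 72*c^2 + c*(8*s + 17) + s + 1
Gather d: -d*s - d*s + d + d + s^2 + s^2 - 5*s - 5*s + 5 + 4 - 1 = d*(2 - 2*s) + 2*s^2 - 10*s + 8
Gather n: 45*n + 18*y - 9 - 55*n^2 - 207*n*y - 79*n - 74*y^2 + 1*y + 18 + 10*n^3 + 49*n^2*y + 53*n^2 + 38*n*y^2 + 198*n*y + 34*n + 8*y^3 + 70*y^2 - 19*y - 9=10*n^3 + n^2*(49*y - 2) + n*(38*y^2 - 9*y) + 8*y^3 - 4*y^2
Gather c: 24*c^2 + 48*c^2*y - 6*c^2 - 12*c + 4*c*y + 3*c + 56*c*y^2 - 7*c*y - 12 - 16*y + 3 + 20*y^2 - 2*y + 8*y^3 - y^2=c^2*(48*y + 18) + c*(56*y^2 - 3*y - 9) + 8*y^3 + 19*y^2 - 18*y - 9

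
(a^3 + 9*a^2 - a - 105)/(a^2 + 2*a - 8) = (a^3 + 9*a^2 - a - 105)/(a^2 + 2*a - 8)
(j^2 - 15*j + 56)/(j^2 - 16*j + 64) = (j - 7)/(j - 8)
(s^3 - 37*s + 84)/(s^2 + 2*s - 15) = (s^2 + 3*s - 28)/(s + 5)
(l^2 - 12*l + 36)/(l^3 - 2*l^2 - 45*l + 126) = (l - 6)/(l^2 + 4*l - 21)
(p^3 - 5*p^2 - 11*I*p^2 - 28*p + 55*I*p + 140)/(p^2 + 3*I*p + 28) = (p^2 - p*(5 + 7*I) + 35*I)/(p + 7*I)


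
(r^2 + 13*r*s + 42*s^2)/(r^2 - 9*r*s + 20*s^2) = (r^2 + 13*r*s + 42*s^2)/(r^2 - 9*r*s + 20*s^2)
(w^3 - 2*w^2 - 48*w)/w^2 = w - 2 - 48/w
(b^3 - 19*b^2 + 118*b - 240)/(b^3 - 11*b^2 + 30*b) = (b - 8)/b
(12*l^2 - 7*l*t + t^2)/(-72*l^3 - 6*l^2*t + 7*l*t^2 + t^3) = (-4*l + t)/(24*l^2 + 10*l*t + t^2)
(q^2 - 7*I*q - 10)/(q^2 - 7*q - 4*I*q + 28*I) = (q^2 - 7*I*q - 10)/(q^2 - 7*q - 4*I*q + 28*I)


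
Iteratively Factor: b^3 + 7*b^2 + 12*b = (b + 3)*(b^2 + 4*b) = b*(b + 3)*(b + 4)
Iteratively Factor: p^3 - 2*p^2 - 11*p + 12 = (p + 3)*(p^2 - 5*p + 4) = (p - 4)*(p + 3)*(p - 1)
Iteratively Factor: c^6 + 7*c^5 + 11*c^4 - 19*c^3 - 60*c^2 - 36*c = (c + 3)*(c^5 + 4*c^4 - c^3 - 16*c^2 - 12*c) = (c + 2)*(c + 3)*(c^4 + 2*c^3 - 5*c^2 - 6*c) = c*(c + 2)*(c + 3)*(c^3 + 2*c^2 - 5*c - 6) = c*(c - 2)*(c + 2)*(c + 3)*(c^2 + 4*c + 3) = c*(c - 2)*(c + 2)*(c + 3)^2*(c + 1)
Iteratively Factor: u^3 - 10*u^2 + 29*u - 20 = (u - 4)*(u^2 - 6*u + 5) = (u - 5)*(u - 4)*(u - 1)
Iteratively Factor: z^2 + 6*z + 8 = (z + 4)*(z + 2)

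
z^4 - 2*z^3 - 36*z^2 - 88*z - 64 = (z - 8)*(z + 2)^3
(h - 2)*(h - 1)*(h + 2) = h^3 - h^2 - 4*h + 4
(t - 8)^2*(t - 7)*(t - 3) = t^4 - 26*t^3 + 245*t^2 - 976*t + 1344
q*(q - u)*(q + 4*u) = q^3 + 3*q^2*u - 4*q*u^2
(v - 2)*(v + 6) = v^2 + 4*v - 12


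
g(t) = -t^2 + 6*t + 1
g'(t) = 6 - 2*t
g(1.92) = 8.83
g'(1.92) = 2.16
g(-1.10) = -6.81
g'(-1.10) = 8.20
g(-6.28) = -76.12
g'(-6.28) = 18.56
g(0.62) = 4.34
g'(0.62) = 4.76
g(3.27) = 9.93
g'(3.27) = -0.54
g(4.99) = 6.04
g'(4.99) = -3.98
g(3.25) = 9.94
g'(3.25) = -0.50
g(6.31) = -0.96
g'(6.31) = -6.62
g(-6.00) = -71.00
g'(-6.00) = 18.00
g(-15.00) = -314.00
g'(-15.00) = 36.00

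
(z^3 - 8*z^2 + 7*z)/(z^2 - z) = z - 7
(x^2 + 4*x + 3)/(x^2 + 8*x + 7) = (x + 3)/(x + 7)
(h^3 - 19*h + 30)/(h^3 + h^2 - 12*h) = (h^2 + 3*h - 10)/(h*(h + 4))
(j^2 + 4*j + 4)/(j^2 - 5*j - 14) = (j + 2)/(j - 7)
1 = 1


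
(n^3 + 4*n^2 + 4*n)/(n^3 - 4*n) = (n + 2)/(n - 2)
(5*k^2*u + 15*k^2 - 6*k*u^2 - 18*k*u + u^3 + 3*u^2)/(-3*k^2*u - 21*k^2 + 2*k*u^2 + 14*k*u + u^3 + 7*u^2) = (-5*k*u - 15*k + u^2 + 3*u)/(3*k*u + 21*k + u^2 + 7*u)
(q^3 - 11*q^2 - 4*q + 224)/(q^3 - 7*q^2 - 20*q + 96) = (q - 7)/(q - 3)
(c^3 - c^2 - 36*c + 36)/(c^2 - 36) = c - 1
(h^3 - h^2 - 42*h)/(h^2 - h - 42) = h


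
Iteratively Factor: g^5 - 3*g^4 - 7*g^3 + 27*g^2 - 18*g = (g)*(g^4 - 3*g^3 - 7*g^2 + 27*g - 18) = g*(g - 1)*(g^3 - 2*g^2 - 9*g + 18) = g*(g - 3)*(g - 1)*(g^2 + g - 6) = g*(g - 3)*(g - 1)*(g + 3)*(g - 2)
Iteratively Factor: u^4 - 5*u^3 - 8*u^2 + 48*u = (u - 4)*(u^3 - u^2 - 12*u) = (u - 4)^2*(u^2 + 3*u) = u*(u - 4)^2*(u + 3)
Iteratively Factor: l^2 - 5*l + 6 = (l - 3)*(l - 2)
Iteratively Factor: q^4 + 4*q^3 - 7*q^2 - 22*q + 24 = (q - 2)*(q^3 + 6*q^2 + 5*q - 12) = (q - 2)*(q + 4)*(q^2 + 2*q - 3) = (q - 2)*(q - 1)*(q + 4)*(q + 3)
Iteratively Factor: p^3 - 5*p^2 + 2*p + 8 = (p - 2)*(p^2 - 3*p - 4) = (p - 2)*(p + 1)*(p - 4)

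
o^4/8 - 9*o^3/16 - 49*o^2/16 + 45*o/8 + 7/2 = (o/4 + 1)*(o/2 + 1/4)*(o - 7)*(o - 2)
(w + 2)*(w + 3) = w^2 + 5*w + 6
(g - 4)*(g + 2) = g^2 - 2*g - 8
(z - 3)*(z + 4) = z^2 + z - 12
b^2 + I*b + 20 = (b - 4*I)*(b + 5*I)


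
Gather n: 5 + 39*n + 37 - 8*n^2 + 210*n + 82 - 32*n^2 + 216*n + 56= -40*n^2 + 465*n + 180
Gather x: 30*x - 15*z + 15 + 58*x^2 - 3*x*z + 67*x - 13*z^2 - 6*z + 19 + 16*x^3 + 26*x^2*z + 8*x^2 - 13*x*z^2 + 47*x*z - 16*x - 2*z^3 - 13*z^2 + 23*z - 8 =16*x^3 + x^2*(26*z + 66) + x*(-13*z^2 + 44*z + 81) - 2*z^3 - 26*z^2 + 2*z + 26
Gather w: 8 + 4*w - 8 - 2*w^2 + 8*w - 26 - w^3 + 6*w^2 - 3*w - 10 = -w^3 + 4*w^2 + 9*w - 36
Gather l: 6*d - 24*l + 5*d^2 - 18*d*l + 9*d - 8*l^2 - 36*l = 5*d^2 + 15*d - 8*l^2 + l*(-18*d - 60)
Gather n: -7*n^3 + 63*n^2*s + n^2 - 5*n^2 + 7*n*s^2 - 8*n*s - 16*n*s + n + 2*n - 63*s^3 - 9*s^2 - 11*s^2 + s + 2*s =-7*n^3 + n^2*(63*s - 4) + n*(7*s^2 - 24*s + 3) - 63*s^3 - 20*s^2 + 3*s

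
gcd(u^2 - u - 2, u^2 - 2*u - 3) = u + 1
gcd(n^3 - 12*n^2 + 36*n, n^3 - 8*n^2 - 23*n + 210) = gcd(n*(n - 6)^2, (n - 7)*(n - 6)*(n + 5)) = n - 6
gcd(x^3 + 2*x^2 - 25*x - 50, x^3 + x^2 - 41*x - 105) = x + 5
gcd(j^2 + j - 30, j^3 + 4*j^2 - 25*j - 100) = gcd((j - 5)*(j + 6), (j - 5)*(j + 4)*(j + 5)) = j - 5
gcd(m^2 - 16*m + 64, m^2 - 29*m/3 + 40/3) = m - 8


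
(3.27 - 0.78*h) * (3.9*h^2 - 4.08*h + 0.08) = -3.042*h^3 + 15.9354*h^2 - 13.404*h + 0.2616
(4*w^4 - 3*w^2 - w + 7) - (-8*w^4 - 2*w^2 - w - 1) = 12*w^4 - w^2 + 8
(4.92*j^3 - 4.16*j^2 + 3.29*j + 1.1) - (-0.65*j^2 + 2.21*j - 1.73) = 4.92*j^3 - 3.51*j^2 + 1.08*j + 2.83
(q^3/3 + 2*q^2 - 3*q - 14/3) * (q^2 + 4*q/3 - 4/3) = q^5/3 + 22*q^4/9 - 7*q^3/9 - 34*q^2/3 - 20*q/9 + 56/9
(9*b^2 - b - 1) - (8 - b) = 9*b^2 - 9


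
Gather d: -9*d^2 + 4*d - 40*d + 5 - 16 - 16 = -9*d^2 - 36*d - 27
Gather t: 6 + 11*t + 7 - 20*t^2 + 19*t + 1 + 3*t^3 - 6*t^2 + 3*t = 3*t^3 - 26*t^2 + 33*t + 14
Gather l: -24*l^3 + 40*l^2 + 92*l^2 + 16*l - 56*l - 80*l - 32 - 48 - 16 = -24*l^3 + 132*l^2 - 120*l - 96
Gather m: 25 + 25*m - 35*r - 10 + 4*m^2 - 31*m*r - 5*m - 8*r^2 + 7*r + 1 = 4*m^2 + m*(20 - 31*r) - 8*r^2 - 28*r + 16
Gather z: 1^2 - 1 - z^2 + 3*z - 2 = -z^2 + 3*z - 2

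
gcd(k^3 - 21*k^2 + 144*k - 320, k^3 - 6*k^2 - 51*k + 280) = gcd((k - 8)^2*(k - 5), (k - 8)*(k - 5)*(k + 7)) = k^2 - 13*k + 40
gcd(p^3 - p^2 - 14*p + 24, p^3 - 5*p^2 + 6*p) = p^2 - 5*p + 6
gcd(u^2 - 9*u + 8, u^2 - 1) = u - 1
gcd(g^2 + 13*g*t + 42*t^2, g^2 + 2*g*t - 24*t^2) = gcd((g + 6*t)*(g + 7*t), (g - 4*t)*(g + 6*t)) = g + 6*t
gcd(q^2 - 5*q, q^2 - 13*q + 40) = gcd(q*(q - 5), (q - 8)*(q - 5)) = q - 5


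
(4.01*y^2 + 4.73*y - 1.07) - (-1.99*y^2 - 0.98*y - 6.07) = 6.0*y^2 + 5.71*y + 5.0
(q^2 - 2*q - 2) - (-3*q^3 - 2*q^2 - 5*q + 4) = 3*q^3 + 3*q^2 + 3*q - 6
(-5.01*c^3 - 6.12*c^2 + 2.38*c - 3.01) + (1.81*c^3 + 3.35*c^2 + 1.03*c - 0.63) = -3.2*c^3 - 2.77*c^2 + 3.41*c - 3.64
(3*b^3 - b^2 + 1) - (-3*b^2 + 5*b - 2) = 3*b^3 + 2*b^2 - 5*b + 3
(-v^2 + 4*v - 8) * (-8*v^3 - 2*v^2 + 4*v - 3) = 8*v^5 - 30*v^4 + 52*v^3 + 35*v^2 - 44*v + 24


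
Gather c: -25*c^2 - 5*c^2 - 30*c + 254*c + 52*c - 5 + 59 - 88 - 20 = -30*c^2 + 276*c - 54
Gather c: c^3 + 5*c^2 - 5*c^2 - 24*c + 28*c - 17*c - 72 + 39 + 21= c^3 - 13*c - 12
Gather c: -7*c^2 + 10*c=-7*c^2 + 10*c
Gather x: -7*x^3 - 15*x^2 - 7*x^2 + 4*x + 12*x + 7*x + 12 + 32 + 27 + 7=-7*x^3 - 22*x^2 + 23*x + 78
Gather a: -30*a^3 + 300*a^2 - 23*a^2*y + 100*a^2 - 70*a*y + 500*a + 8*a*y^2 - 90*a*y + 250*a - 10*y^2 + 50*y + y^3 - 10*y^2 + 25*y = -30*a^3 + a^2*(400 - 23*y) + a*(8*y^2 - 160*y + 750) + y^3 - 20*y^2 + 75*y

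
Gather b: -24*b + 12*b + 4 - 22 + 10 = -12*b - 8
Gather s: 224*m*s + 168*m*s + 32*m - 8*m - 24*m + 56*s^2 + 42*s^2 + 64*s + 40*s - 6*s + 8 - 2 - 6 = 98*s^2 + s*(392*m + 98)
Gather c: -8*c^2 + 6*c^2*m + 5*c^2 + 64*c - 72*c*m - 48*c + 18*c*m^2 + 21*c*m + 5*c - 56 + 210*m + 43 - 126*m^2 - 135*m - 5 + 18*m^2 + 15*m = c^2*(6*m - 3) + c*(18*m^2 - 51*m + 21) - 108*m^2 + 90*m - 18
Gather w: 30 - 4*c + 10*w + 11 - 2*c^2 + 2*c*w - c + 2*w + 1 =-2*c^2 - 5*c + w*(2*c + 12) + 42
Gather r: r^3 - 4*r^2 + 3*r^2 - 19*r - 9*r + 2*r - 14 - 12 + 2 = r^3 - r^2 - 26*r - 24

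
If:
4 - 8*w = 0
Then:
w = 1/2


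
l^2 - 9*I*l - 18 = (l - 6*I)*(l - 3*I)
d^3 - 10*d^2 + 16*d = d*(d - 8)*(d - 2)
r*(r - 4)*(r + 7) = r^3 + 3*r^2 - 28*r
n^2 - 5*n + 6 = (n - 3)*(n - 2)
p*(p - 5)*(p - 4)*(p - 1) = p^4 - 10*p^3 + 29*p^2 - 20*p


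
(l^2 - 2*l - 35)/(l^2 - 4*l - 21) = (l + 5)/(l + 3)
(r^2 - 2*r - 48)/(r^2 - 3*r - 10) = (-r^2 + 2*r + 48)/(-r^2 + 3*r + 10)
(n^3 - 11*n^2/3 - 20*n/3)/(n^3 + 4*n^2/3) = (n - 5)/n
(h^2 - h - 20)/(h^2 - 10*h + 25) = (h + 4)/(h - 5)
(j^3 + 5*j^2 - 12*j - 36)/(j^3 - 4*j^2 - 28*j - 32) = (j^2 + 3*j - 18)/(j^2 - 6*j - 16)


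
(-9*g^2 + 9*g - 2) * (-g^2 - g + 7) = 9*g^4 - 70*g^2 + 65*g - 14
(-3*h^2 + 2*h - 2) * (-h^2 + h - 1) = 3*h^4 - 5*h^3 + 7*h^2 - 4*h + 2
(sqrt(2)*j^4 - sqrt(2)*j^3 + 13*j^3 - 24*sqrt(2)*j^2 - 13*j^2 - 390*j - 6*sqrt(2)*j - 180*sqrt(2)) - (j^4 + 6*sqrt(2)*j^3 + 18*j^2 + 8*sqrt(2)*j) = -j^4 + sqrt(2)*j^4 - 7*sqrt(2)*j^3 + 13*j^3 - 24*sqrt(2)*j^2 - 31*j^2 - 390*j - 14*sqrt(2)*j - 180*sqrt(2)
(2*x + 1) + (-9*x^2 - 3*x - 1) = -9*x^2 - x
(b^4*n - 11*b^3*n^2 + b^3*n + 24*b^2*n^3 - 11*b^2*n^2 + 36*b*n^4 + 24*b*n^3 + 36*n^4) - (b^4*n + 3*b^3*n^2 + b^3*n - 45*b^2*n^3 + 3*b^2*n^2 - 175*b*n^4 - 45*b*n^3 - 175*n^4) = -14*b^3*n^2 + 69*b^2*n^3 - 14*b^2*n^2 + 211*b*n^4 + 69*b*n^3 + 211*n^4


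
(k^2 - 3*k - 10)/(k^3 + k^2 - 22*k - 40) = 1/(k + 4)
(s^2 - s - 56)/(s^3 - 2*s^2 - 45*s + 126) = (s - 8)/(s^2 - 9*s + 18)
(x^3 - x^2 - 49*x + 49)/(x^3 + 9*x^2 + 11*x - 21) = (x - 7)/(x + 3)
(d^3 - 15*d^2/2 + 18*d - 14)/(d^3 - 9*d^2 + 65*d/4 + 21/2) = 2*(d^2 - 4*d + 4)/(2*d^2 - 11*d - 6)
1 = 1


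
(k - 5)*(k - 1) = k^2 - 6*k + 5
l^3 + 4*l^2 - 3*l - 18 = (l - 2)*(l + 3)^2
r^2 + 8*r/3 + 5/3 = (r + 1)*(r + 5/3)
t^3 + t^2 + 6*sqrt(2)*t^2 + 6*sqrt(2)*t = t*(t + 1)*(t + 6*sqrt(2))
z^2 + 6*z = z*(z + 6)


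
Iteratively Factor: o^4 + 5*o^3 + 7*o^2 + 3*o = (o + 3)*(o^3 + 2*o^2 + o) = (o + 1)*(o + 3)*(o^2 + o) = o*(o + 1)*(o + 3)*(o + 1)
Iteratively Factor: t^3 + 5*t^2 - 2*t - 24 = (t + 4)*(t^2 + t - 6) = (t + 3)*(t + 4)*(t - 2)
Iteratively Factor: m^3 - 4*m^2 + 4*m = (m)*(m^2 - 4*m + 4) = m*(m - 2)*(m - 2)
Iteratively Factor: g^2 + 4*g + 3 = (g + 3)*(g + 1)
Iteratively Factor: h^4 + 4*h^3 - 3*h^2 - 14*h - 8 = (h + 1)*(h^3 + 3*h^2 - 6*h - 8) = (h + 1)*(h + 4)*(h^2 - h - 2) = (h + 1)^2*(h + 4)*(h - 2)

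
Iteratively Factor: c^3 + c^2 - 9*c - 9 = (c + 3)*(c^2 - 2*c - 3) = (c + 1)*(c + 3)*(c - 3)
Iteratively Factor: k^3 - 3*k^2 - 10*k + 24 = (k + 3)*(k^2 - 6*k + 8) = (k - 2)*(k + 3)*(k - 4)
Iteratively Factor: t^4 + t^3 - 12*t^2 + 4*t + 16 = (t - 2)*(t^3 + 3*t^2 - 6*t - 8) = (t - 2)*(t + 4)*(t^2 - t - 2) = (t - 2)^2*(t + 4)*(t + 1)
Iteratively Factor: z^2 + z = (z + 1)*(z)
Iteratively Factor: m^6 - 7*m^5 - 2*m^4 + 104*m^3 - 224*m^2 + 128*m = (m - 2)*(m^5 - 5*m^4 - 12*m^3 + 80*m^2 - 64*m) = (m - 2)*(m - 1)*(m^4 - 4*m^3 - 16*m^2 + 64*m) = (m - 4)*(m - 2)*(m - 1)*(m^3 - 16*m) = (m - 4)^2*(m - 2)*(m - 1)*(m^2 + 4*m) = (m - 4)^2*(m - 2)*(m - 1)*(m + 4)*(m)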